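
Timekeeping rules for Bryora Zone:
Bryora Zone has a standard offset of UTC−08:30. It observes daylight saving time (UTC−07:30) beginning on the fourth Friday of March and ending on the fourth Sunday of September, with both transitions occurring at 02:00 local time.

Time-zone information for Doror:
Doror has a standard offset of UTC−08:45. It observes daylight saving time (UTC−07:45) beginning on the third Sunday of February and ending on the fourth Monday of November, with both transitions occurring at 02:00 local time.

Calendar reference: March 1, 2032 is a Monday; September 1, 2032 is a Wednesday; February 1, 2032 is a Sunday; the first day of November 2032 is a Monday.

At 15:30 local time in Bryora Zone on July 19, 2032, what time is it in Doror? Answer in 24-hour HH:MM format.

15:15

1 March 2032 is a Monday, so the first Friday is March 5 and the fourth is March 26.
1 September 2032 is a Wednesday, so the first Sunday is September 5 and the fourth is September 26.
July 19, 2032 lies within the daylight-saving period (26 March – 26 September), so Bryora Zone is on daylight time, UTC−07:30.
15:30 Bryora Zone + 7h30m = 23:00 UTC.
1 February 2032 is a Sunday, so the first Sunday is February 1 and the third is February 15.
1 November 2032 is a Monday, so the first Monday is November 1 and the fourth is November 22.
At the standard offset (UTC−08:45), 23:00 UTC − 8h45m = 14:15 Doror standard time.
Daylight saving runs 15 February – 22 November; the standard-time date in Doror, July 19, 2032, is inside that window, so Doror is at UTC−07:45.
23:00 UTC − 7h45m = 15:15 Doror.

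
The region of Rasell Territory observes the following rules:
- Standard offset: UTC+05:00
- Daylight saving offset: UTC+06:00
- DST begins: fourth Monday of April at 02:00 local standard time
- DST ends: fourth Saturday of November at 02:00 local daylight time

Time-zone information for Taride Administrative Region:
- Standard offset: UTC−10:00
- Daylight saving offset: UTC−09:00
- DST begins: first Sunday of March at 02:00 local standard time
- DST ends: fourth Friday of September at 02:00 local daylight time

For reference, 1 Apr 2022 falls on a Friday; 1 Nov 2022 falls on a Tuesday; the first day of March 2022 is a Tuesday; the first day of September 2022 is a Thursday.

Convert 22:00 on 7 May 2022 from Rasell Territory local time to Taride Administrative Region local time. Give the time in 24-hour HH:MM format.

1 April 2022 is a Friday, so the first Monday is April 4 and the fourth is April 25.
1 November 2022 is a Tuesday, so the first Saturday is November 5 and the fourth is November 26.
7 May 2022 falls between 25 April and 26 November, so daylight saving is in effect and Rasell Territory is at UTC+06:00.
22:00 Rasell Territory − 6h = 16:00 UTC.
1 March 2022 is a Tuesday, so the first Sunday is March 6.
1 September 2022 is a Thursday, so the first Friday is September 2 and the fourth is September 23.
At the standard offset (UTC−10:00), 16:00 UTC − 10h = 06:00 Taride Administrative Region standard time.
The standard-time date in Taride Administrative Region, 7 May 2022, lies within the daylight-saving period (6 March – 23 September), so Taride Administrative Region is on daylight time, UTC−09:00.
16:00 UTC − 9h = 07:00 Taride Administrative Region.

07:00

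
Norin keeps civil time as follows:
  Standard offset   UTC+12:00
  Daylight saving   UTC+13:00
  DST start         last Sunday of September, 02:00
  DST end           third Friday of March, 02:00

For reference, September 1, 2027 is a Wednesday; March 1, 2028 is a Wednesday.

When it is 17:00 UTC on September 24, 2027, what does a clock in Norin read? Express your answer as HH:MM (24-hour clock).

05:00

1 September 2027 is a Wednesday, so Sundays fall on 5, 12, 19, 26; the last is September 26.
1 March 2028 is a Wednesday, so the first Friday is March 3 and the third is March 17.
At the standard offset (UTC+12:00), 17:00 UTC + 12h = 05:00 Norin standard time (rolling into the next day, 25 September 2027).
Daylight saving runs 26 September 2027 – 17 March 2028; the standard-time date in Norin, September 25, 2027, is outside that window, so Norin is on standard time at UTC+12:00.
17:00 UTC + 12h = 05:00 local (rolling into the next day, 25 September 2027).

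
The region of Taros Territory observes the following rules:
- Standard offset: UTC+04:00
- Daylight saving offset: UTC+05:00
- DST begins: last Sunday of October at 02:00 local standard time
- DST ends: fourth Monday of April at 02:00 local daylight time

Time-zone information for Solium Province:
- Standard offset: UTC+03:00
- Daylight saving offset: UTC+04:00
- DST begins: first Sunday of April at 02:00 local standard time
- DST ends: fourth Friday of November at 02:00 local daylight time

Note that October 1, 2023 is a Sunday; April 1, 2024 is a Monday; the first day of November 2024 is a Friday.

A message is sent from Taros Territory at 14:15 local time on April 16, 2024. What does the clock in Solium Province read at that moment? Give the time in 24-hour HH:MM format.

1 October 2023 is a Sunday, so Sundays fall on 1, 8, 15, 22, 29; the last is October 29.
1 April 2024 is a Monday, so the first Monday is April 1 and the fourth is April 22.
April 16, 2024 falls between 29 October 2023 and 22 April 2024, so daylight saving is in effect and Taros Territory is at UTC+05:00.
14:15 Taros Territory − 5h = 09:15 UTC.
1 April 2024 is a Monday, so the first Sunday is April 7.
1 November 2024 is a Friday, so the first Friday is November 1 and the fourth is November 22.
At the standard offset (UTC+03:00), 09:15 UTC + 3h = 12:15 Solium Province standard time.
The standard-time date in Solium Province, April 16, 2024, lies within the daylight-saving period (7 April – 22 November), so Solium Province is on daylight time, UTC+04:00.
09:15 UTC + 4h = 13:15 Solium Province.

13:15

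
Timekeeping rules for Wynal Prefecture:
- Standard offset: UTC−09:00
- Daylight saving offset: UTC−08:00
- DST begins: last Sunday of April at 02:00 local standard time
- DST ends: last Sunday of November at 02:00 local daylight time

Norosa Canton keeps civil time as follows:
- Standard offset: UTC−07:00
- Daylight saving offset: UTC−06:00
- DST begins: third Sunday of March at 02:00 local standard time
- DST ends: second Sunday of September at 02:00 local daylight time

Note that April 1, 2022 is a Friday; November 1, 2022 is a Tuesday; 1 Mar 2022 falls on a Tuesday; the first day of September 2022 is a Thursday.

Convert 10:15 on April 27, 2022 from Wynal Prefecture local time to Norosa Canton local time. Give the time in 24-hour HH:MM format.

12:15

1 April 2022 is a Friday, so Sundays fall on 3, 10, 17, 24; the last is April 24.
1 November 2022 is a Tuesday, so Sundays fall on 6, 13, 20, 27; the last is November 27.
April 27, 2022 lies within the daylight-saving period (24 April – 27 November), so Wynal Prefecture is on daylight time, UTC−08:00.
10:15 Wynal Prefecture + 8h = 18:15 UTC.
1 March 2022 is a Tuesday, so the first Sunday is March 6 and the third is March 20.
1 September 2022 is a Thursday, so the first Sunday is September 4 and the second is September 11.
At the standard offset (UTC−07:00), 18:15 UTC − 7h = 11:15 Norosa Canton standard time.
The standard-time date in Norosa Canton, April 27, 2022, falls between 20 March and 11 September, so daylight saving is in effect and Norosa Canton is at UTC−06:00.
18:15 UTC − 6h = 12:15 Norosa Canton.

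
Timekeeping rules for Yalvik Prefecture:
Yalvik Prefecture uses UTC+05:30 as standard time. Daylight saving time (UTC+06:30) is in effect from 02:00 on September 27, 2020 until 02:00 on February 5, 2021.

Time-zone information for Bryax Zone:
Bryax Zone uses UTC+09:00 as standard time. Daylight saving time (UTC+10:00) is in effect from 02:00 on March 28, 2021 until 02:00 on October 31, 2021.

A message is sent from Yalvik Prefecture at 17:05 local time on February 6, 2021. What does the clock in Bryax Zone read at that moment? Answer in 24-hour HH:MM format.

20:35

February 6, 2021 does not fall between 27 September 2020 and 5 February 2021, so daylight saving is not in effect and Yalvik Prefecture is at UTC+05:30.
17:05 Yalvik Prefecture − 5h30m = 11:35 UTC.
At the standard offset (UTC+09:00), 11:35 UTC + 9h = 20:35 Bryax Zone standard time.
Daylight saving runs 28 March – 31 October; the standard-time date in Bryax Zone, February 6, 2021, is outside that window, so Bryax Zone is on standard time at UTC+09:00.
11:35 UTC + 9h = 20:35 Bryax Zone.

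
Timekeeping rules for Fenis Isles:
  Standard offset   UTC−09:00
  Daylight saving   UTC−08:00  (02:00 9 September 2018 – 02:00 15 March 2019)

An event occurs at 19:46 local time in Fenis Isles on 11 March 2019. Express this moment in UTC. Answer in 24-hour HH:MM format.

03:46

11 March 2019 lies within the daylight-saving period (9 September 2018 – 15 March 2019), so Fenis Isles is on daylight time, UTC−08:00.
19:46 local + 8h = 03:46 UTC (rolling into the next day, 12 March 2019).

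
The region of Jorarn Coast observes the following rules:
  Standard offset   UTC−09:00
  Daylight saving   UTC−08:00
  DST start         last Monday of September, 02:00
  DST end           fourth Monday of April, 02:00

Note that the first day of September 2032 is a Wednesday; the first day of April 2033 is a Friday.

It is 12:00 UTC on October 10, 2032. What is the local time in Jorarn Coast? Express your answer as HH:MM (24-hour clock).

04:00

1 September 2032 is a Wednesday, so Mondays fall on 6, 13, 20, 27; the last is September 27.
1 April 2033 is a Friday, so the first Monday is April 4 and the fourth is April 25.
At the standard offset (UTC−09:00), 12:00 UTC − 9h = 03:00 Jorarn Coast standard time.
The standard-time date in Jorarn Coast, October 10, 2032, lies within the daylight-saving period (27 September 2032 – 25 April 2033), so Jorarn Coast is on daylight time, UTC−08:00.
12:00 UTC − 8h = 04:00 local.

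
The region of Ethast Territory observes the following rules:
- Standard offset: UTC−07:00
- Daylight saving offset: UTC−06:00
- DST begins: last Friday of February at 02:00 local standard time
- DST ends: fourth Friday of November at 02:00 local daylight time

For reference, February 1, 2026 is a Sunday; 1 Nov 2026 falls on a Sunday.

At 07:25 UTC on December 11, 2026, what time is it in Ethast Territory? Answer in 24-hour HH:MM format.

1 February 2026 is a Sunday, so Fridays fall on 6, 13, 20, 27; the last is February 27.
1 November 2026 is a Sunday, so the first Friday is November 6 and the fourth is November 27.
At the standard offset (UTC−07:00), 07:25 UTC − 7h = 00:25 Ethast Territory standard time.
The standard-time date in Ethast Territory, December 11, 2026, is outside the daylight-saving period (27 February – 27 November), so Ethast Territory is on standard time, UTC−07:00.
07:25 UTC − 7h = 00:25 local.

00:25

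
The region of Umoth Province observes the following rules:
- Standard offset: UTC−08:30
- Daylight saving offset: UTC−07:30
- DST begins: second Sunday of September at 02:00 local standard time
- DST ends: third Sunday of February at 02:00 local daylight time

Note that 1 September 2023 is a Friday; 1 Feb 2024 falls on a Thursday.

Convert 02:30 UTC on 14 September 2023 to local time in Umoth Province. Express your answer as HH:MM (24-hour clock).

1 September 2023 is a Friday, so the first Sunday is September 3 and the second is September 10.
1 February 2024 is a Thursday, so the first Sunday is February 4 and the third is February 18.
At the standard offset (UTC−08:30), 02:30 UTC − 8h30m = 18:00 Umoth Province standard time (rolling into the previous day, 13 September 2023).
The standard-time date in Umoth Province, 13 September 2023, lies within the daylight-saving period (10 September 2023 – 18 February 2024), so Umoth Province is on daylight time, UTC−07:30.
02:30 UTC − 7h30m = 19:00 local (rolling into the previous day, 13 September 2023).

19:00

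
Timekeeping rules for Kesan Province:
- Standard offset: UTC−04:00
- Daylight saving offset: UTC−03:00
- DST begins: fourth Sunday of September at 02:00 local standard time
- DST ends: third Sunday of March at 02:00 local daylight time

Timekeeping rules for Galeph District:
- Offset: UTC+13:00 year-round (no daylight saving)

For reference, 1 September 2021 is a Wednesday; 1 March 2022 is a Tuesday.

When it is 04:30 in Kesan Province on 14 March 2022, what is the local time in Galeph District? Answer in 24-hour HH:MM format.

1 September 2021 is a Wednesday, so the first Sunday is September 5 and the fourth is September 26.
1 March 2022 is a Tuesday, so the first Sunday is March 6 and the third is March 20.
Daylight saving runs 26 September 2021 – 20 March 2022; 14 March 2022 is inside that window, so Kesan Province is at UTC−03:00.
04:30 Kesan Province + 3h = 07:30 UTC.
Galeph District has no daylight saving, so its offset is UTC+13:00 year-round.
07:30 UTC + 13h = 20:30 Galeph District.

20:30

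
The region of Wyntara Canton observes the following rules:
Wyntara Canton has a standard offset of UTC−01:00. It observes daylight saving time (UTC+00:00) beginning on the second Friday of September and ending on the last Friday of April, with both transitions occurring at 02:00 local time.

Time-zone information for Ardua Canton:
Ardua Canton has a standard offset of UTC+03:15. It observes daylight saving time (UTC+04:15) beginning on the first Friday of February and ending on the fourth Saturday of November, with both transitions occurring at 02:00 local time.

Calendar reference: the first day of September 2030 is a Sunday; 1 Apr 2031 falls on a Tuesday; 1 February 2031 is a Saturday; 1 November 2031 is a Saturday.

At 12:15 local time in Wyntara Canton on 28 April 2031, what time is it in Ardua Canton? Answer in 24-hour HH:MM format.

17:30

1 September 2030 is a Sunday, so the first Friday is September 6 and the second is September 13.
1 April 2031 is a Tuesday, so Fridays fall on 4, 11, 18, 25; the last is April 25.
28 April 2031 does not fall between 13 September 2030 and 25 April 2031, so daylight saving is not in effect and Wyntara Canton is at UTC−01:00.
12:15 Wyntara Canton + 1h = 13:15 UTC.
1 February 2031 is a Saturday, so the first Friday is February 7.
1 November 2031 is a Saturday, so the first Saturday is November 1 and the fourth is November 22.
At the standard offset (UTC+03:15), 13:15 UTC + 3h15m = 16:30 Ardua Canton standard time.
The standard-time date in Ardua Canton, 28 April 2031, falls between 7 February and 22 November, so daylight saving is in effect and Ardua Canton is at UTC+04:15.
13:15 UTC + 4h15m = 17:30 Ardua Canton.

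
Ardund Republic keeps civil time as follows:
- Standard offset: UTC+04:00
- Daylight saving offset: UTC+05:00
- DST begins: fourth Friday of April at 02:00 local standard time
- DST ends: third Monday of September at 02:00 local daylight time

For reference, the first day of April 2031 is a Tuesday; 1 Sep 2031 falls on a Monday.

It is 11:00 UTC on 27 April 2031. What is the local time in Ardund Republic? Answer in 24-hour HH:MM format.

16:00

1 April 2031 is a Tuesday, so the first Friday is April 4 and the fourth is April 25.
1 September 2031 is a Monday, so the first Monday is September 1 and the third is September 15.
At the standard offset (UTC+04:00), 11:00 UTC + 4h = 15:00 Ardund Republic standard time.
The standard-time date in Ardund Republic, 27 April 2031, falls between 25 April and 15 September, so daylight saving is in effect and Ardund Republic is at UTC+05:00.
11:00 UTC + 5h = 16:00 local.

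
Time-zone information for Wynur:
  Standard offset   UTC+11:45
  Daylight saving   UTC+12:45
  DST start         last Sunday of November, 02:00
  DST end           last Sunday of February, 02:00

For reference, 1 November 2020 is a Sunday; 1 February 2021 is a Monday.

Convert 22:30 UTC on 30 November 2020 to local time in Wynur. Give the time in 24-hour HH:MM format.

1 November 2020 is a Sunday, so Sundays fall on 1, 8, 15, 22, 29; the last is November 29.
1 February 2021 is a Monday, so Sundays fall on 7, 14, 21, 28; the last is February 28.
At the standard offset (UTC+11:45), 22:30 UTC + 11h45m = 10:15 Wynur standard time (rolling into the next day, 1 December 2020).
Daylight saving runs 29 November 2020 – 28 February 2021; the standard-time date in Wynur, 1 December 2020, is inside that window, so Wynur is at UTC+12:45.
22:30 UTC + 12h45m = 11:15 local (rolling into the next day, 1 December 2020).

11:15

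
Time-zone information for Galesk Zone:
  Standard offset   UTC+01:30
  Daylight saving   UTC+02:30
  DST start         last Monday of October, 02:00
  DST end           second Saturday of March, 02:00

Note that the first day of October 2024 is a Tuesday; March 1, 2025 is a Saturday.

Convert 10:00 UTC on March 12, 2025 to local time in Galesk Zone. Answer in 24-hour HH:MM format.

11:30

1 October 2024 is a Tuesday, so Mondays fall on 7, 14, 21, 28; the last is October 28.
1 March 2025 is a Saturday, so the first Saturday is March 1 and the second is March 8.
At the standard offset (UTC+01:30), 10:00 UTC + 1h30m = 11:30 Galesk Zone standard time.
The standard-time date in Galesk Zone, March 12, 2025, does not fall between 28 October 2024 and 8 March 2025, so daylight saving is not in effect and Galesk Zone is at UTC+01:30.
10:00 UTC + 1h30m = 11:30 local.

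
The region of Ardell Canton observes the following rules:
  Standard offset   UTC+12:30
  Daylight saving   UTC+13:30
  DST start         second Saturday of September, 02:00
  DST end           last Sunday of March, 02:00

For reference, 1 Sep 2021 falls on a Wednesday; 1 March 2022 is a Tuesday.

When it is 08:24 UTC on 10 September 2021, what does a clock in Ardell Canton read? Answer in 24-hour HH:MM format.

1 September 2021 is a Wednesday, so the first Saturday is September 4 and the second is September 11.
1 March 2022 is a Tuesday, so Sundays fall on 6, 13, 20, 27; the last is March 27.
At the standard offset (UTC+12:30), 08:24 UTC + 12h30m = 20:54 Ardell Canton standard time.
The standard-time date in Ardell Canton, 10 September 2021, is outside the daylight-saving period (11 September 2021 – 27 March 2022), so Ardell Canton is on standard time, UTC+12:30.
08:24 UTC + 12h30m = 20:54 local.

20:54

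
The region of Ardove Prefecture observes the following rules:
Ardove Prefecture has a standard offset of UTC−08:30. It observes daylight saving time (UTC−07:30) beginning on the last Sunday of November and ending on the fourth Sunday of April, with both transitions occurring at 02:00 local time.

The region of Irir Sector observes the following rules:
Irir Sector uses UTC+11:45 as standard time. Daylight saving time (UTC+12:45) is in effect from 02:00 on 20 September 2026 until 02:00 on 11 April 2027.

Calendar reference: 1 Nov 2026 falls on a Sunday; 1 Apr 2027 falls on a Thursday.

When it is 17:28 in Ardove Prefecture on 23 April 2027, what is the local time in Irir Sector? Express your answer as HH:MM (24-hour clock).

1 November 2026 is a Sunday, so Sundays fall on 1, 8, 15, 22, 29; the last is November 29.
1 April 2027 is a Thursday, so the first Sunday is April 4 and the fourth is April 25.
23 April 2027 falls between 29 November 2026 and 25 April 2027, so daylight saving is in effect and Ardove Prefecture is at UTC−07:30.
17:28 Ardove Prefecture + 7h30m = 00:58 UTC (rolling into the next day, 24 April 2027).
At the standard offset (UTC+11:45), 00:58 UTC + 11h45m = 12:43 Irir Sector standard time.
The standard-time date in Irir Sector, 24 April 2027, is outside the daylight-saving period (20 September 2026 – 11 April 2027), so Irir Sector is on standard time, UTC+11:45.
00:58 UTC + 11h45m = 12:43 Irir Sector.

12:43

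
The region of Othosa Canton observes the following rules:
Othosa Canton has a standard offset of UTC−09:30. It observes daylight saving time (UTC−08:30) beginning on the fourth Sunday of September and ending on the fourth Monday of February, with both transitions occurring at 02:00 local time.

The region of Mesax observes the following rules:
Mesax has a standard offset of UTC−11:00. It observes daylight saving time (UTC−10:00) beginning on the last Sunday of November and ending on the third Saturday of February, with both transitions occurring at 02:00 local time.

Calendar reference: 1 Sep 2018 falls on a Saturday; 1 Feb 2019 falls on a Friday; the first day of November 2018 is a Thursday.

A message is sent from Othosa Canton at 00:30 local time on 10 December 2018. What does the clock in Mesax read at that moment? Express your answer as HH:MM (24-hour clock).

23:00

1 September 2018 is a Saturday, so the first Sunday is September 2 and the fourth is September 23.
1 February 2019 is a Friday, so the first Monday is February 4 and the fourth is February 25.
10 December 2018 lies within the daylight-saving period (23 September 2018 – 25 February 2019), so Othosa Canton is on daylight time, UTC−08:30.
00:30 Othosa Canton + 8h30m = 09:00 UTC.
1 November 2018 is a Thursday, so Sundays fall on 4, 11, 18, 25; the last is November 25.
1 February 2019 is a Friday, so the first Saturday is February 2 and the third is February 16.
At the standard offset (UTC−11:00), 09:00 UTC − 11h = 22:00 Mesax standard time (rolling into the previous day, 9 December 2018).
Daylight saving runs 25 November 2018 – 16 February 2019; the standard-time date in Mesax, 9 December 2018, is inside that window, so Mesax is at UTC−10:00.
09:00 UTC − 10h = 23:00 Mesax (rolling into the previous day, 9 December 2018).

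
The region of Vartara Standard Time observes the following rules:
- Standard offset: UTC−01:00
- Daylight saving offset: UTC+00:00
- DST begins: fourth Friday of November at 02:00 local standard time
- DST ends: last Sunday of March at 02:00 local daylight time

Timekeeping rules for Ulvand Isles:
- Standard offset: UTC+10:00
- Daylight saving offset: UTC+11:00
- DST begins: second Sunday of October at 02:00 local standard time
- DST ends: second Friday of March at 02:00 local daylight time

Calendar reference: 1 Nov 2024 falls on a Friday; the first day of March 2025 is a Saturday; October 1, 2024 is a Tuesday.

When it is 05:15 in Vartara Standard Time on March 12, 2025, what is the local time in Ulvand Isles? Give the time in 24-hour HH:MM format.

16:15

1 November 2024 is a Friday, so the first Friday is November 1 and the fourth is November 22.
1 March 2025 is a Saturday, so Sundays fall on 2, 9, 16, 23, 30; the last is March 30.
Daylight saving runs 22 November 2024 – 30 March 2025; March 12, 2025 is inside that window, so Vartara Standard Time is at UTC+00:00.
05:15 Vartara Standard Time − 0h = 05:15 UTC.
1 October 2024 is a Tuesday, so the first Sunday is October 6 and the second is October 13.
1 March 2025 is a Saturday, so the first Friday is March 7 and the second is March 14.
At the standard offset (UTC+10:00), 05:15 UTC + 10h = 15:15 Ulvand Isles standard time.
The standard-time date in Ulvand Isles, March 12, 2025, falls between 13 October 2024 and 14 March 2025, so daylight saving is in effect and Ulvand Isles is at UTC+11:00.
05:15 UTC + 11h = 16:15 Ulvand Isles.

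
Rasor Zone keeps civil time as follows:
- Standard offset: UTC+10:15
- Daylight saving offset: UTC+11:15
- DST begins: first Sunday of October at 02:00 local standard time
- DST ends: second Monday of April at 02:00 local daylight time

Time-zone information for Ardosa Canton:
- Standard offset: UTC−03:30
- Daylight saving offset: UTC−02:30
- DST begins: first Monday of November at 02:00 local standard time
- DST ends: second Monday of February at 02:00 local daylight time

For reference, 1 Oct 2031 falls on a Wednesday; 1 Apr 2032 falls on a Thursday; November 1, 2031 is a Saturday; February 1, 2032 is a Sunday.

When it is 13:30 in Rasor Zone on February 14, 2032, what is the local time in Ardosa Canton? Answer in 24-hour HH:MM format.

22:45

1 October 2031 is a Wednesday, so the first Sunday is October 5.
1 April 2032 is a Thursday, so the first Monday is April 5 and the second is April 12.
February 14, 2032 lies within the daylight-saving period (5 October 2031 – 12 April 2032), so Rasor Zone is on daylight time, UTC+11:15.
13:30 Rasor Zone − 11h15m = 02:15 UTC.
1 November 2031 is a Saturday, so the first Monday is November 3.
1 February 2032 is a Sunday, so the first Monday is February 2 and the second is February 9.
At the standard offset (UTC−03:30), 02:15 UTC − 3h30m = 22:45 Ardosa Canton standard time (rolling into the previous day, 13 February 2032).
The standard-time date in Ardosa Canton, February 13, 2032, does not fall between 3 November 2031 and 9 February 2032, so daylight saving is not in effect and Ardosa Canton is at UTC−03:30.
02:15 UTC − 3h30m = 22:45 Ardosa Canton (rolling into the previous day, 13 February 2032).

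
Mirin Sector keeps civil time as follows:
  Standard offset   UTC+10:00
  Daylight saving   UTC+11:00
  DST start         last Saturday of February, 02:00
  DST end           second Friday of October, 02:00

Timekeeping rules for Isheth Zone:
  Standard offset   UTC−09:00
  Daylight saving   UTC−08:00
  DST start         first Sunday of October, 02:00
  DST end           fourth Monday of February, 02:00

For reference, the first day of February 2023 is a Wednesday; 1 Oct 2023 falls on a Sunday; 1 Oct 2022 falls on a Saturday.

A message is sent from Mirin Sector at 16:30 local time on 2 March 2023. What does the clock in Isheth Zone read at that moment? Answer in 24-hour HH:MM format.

1 February 2023 is a Wednesday, so Saturdays fall on 4, 11, 18, 25; the last is February 25.
1 October 2023 is a Sunday, so the first Friday is October 6 and the second is October 13.
Daylight saving runs 25 February – 13 October; 2 March 2023 is inside that window, so Mirin Sector is at UTC+11:00.
16:30 Mirin Sector − 11h = 05:30 UTC.
1 October 2022 is a Saturday, so the first Sunday is October 2.
1 February 2023 is a Wednesday, so the first Monday is February 6 and the fourth is February 27.
At the standard offset (UTC−09:00), 05:30 UTC − 9h = 20:30 Isheth Zone standard time (rolling into the previous day, 1 March 2023).
Daylight saving runs 2 October 2022 – 27 February 2023; the standard-time date in Isheth Zone, 1 March 2023, is outside that window, so Isheth Zone is on standard time at UTC−09:00.
05:30 UTC − 9h = 20:30 Isheth Zone (rolling into the previous day, 1 March 2023).

20:30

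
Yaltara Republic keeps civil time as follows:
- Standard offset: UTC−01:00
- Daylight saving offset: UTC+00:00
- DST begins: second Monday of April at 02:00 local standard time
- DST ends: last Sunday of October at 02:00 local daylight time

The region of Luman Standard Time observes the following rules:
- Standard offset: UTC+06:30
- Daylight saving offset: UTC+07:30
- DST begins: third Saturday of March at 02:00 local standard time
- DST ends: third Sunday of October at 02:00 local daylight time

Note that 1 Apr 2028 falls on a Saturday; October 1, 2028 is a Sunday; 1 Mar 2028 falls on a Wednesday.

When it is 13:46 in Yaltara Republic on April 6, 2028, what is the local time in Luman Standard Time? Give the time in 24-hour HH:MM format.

1 April 2028 is a Saturday, so the first Monday is April 3 and the second is April 10.
1 October 2028 is a Sunday, so Sundays fall on 1, 8, 15, 22, 29; the last is October 29.
April 6, 2028 is outside the daylight-saving period (10 April – 29 October), so Yaltara Republic is on standard time, UTC−01:00.
13:46 Yaltara Republic + 1h = 14:46 UTC.
1 March 2028 is a Wednesday, so the first Saturday is March 4 and the third is March 18.
1 October 2028 is a Sunday, so the first Sunday is October 1 and the third is October 15.
At the standard offset (UTC+06:30), 14:46 UTC + 6h30m = 21:16 Luman Standard Time standard time.
Daylight saving runs 18 March – 15 October; the standard-time date in Luman Standard Time, April 6, 2028, is inside that window, so Luman Standard Time is at UTC+07:30.
14:46 UTC + 7h30m = 22:16 Luman Standard Time.

22:16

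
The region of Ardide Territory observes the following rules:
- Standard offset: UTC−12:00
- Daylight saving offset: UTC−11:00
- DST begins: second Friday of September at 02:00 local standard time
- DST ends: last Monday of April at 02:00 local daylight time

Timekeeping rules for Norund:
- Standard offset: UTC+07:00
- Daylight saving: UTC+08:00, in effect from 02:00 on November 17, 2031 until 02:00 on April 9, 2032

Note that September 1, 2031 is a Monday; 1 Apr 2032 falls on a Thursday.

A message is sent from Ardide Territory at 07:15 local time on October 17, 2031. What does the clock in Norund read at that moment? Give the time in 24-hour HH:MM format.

1 September 2031 is a Monday, so the first Friday is September 5 and the second is September 12.
1 April 2032 is a Thursday, so Mondays fall on 5, 12, 19, 26; the last is April 26.
Daylight saving runs 12 September 2031 – 26 April 2032; October 17, 2031 is inside that window, so Ardide Territory is at UTC−11:00.
07:15 Ardide Territory + 11h = 18:15 UTC.
At the standard offset (UTC+07:00), 18:15 UTC + 7h = 01:15 Norund standard time (rolling into the next day, 18 October 2031).
Daylight saving runs 17 November 2031 – 9 April 2032; the standard-time date in Norund, October 18, 2031, is outside that window, so Norund is on standard time at UTC+07:00.
18:15 UTC + 7h = 01:15 Norund (rolling into the next day, 18 October 2031).

01:15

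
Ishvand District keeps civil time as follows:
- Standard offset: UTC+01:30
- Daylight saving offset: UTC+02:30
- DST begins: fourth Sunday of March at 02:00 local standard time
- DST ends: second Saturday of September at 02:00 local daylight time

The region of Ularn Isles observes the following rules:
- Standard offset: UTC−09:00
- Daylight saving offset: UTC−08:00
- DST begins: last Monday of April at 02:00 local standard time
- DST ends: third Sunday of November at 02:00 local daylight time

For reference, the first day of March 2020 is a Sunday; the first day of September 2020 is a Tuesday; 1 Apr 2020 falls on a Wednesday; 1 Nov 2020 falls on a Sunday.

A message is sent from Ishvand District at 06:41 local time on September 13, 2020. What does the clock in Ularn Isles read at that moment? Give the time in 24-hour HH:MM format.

21:11

1 March 2020 is a Sunday, so the first Sunday is March 1 and the fourth is March 22.
1 September 2020 is a Tuesday, so the first Saturday is September 5 and the second is September 12.
Daylight saving runs 22 March – 12 September; September 13, 2020 is outside that window, so Ishvand District is on standard time at UTC+01:30.
06:41 Ishvand District − 1h30m = 05:11 UTC.
1 April 2020 is a Wednesday, so Mondays fall on 6, 13, 20, 27; the last is April 27.
1 November 2020 is a Sunday, so the first Sunday is November 1 and the third is November 15.
At the standard offset (UTC−09:00), 05:11 UTC − 9h = 20:11 Ularn Isles standard time (rolling into the previous day, 12 September 2020).
The standard-time date in Ularn Isles, September 12, 2020, falls between 27 April and 15 November, so daylight saving is in effect and Ularn Isles is at UTC−08:00.
05:11 UTC − 8h = 21:11 Ularn Isles (rolling into the previous day, 12 September 2020).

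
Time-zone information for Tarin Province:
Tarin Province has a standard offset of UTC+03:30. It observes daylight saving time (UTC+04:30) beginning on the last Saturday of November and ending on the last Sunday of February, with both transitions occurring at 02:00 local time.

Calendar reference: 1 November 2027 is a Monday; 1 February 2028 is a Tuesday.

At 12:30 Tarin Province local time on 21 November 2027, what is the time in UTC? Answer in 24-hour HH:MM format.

1 November 2027 is a Monday, so Saturdays fall on 6, 13, 20, 27; the last is November 27.
1 February 2028 is a Tuesday, so Sundays fall on 6, 13, 20, 27; the last is February 27.
21 November 2027 is outside the daylight-saving period (27 November 2027 – 27 February 2028), so Tarin Province is on standard time, UTC+03:30.
12:30 local − 3h30m = 09:00 UTC.

09:00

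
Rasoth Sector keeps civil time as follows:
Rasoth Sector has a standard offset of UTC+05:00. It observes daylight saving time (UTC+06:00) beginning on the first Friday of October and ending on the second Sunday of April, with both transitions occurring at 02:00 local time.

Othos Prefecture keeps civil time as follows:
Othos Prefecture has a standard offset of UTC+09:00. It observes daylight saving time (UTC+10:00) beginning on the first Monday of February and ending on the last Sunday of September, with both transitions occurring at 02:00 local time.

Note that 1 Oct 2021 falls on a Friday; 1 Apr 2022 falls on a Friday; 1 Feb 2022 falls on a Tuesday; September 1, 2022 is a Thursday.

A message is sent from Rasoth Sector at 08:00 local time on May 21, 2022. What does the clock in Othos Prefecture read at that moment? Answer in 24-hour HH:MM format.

13:00

1 October 2021 is a Friday, so the first Friday is October 1.
1 April 2022 is a Friday, so the first Sunday is April 3 and the second is April 10.
May 21, 2022 is outside the daylight-saving period (1 October 2021 – 10 April 2022), so Rasoth Sector is on standard time, UTC+05:00.
08:00 Rasoth Sector − 5h = 03:00 UTC.
1 February 2022 is a Tuesday, so the first Monday is February 7.
1 September 2022 is a Thursday, so Sundays fall on 4, 11, 18, 25; the last is September 25.
At the standard offset (UTC+09:00), 03:00 UTC + 9h = 12:00 Othos Prefecture standard time.
The standard-time date in Othos Prefecture, May 21, 2022, falls between 7 February and 25 September, so daylight saving is in effect and Othos Prefecture is at UTC+10:00.
03:00 UTC + 10h = 13:00 Othos Prefecture.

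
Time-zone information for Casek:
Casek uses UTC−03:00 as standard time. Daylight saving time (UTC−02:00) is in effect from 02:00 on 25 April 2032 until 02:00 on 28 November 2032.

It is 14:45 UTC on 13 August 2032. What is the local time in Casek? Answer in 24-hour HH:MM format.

12:45

At the standard offset (UTC−03:00), 14:45 UTC − 3h = 11:45 Casek standard time.
The standard-time date in Casek, 13 August 2032, lies within the daylight-saving period (25 April – 28 November), so Casek is on daylight time, UTC−02:00.
14:45 UTC − 2h = 12:45 local.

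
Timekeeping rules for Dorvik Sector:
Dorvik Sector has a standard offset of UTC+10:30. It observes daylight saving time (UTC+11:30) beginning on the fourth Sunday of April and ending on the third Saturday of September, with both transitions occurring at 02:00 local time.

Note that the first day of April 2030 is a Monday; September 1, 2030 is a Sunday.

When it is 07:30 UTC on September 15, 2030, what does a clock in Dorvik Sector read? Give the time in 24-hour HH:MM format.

1 April 2030 is a Monday, so the first Sunday is April 7 and the fourth is April 28.
1 September 2030 is a Sunday, so the first Saturday is September 7 and the third is September 21.
At the standard offset (UTC+10:30), 07:30 UTC + 10h30m = 18:00 Dorvik Sector standard time.
Daylight saving runs 28 April – 21 September; the standard-time date in Dorvik Sector, September 15, 2030, is inside that window, so Dorvik Sector is at UTC+11:30.
07:30 UTC + 11h30m = 19:00 local.

19:00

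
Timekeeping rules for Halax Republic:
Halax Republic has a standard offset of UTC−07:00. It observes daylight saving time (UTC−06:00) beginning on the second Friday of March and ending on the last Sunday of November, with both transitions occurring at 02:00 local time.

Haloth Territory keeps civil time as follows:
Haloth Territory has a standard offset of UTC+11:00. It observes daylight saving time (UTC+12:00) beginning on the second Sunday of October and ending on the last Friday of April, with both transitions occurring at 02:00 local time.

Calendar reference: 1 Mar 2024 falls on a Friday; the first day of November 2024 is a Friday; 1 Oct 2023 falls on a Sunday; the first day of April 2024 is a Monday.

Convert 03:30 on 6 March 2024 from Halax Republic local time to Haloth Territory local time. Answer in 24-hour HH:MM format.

1 March 2024 is a Friday, so the first Friday is March 1 and the second is March 8.
1 November 2024 is a Friday, so Sundays fall on 3, 10, 17, 24; the last is November 24.
Daylight saving runs 8 March – 24 November; 6 March 2024 is outside that window, so Halax Republic is on standard time at UTC−07:00.
03:30 Halax Republic + 7h = 10:30 UTC.
1 October 2023 is a Sunday, so the first Sunday is October 1 and the second is October 8.
1 April 2024 is a Monday, so Fridays fall on 5, 12, 19, 26; the last is April 26.
At the standard offset (UTC+11:00), 10:30 UTC + 11h = 21:30 Haloth Territory standard time.
The standard-time date in Haloth Territory, 6 March 2024, lies within the daylight-saving period (8 October 2023 – 26 April 2024), so Haloth Territory is on daylight time, UTC+12:00.
10:30 UTC + 12h = 22:30 Haloth Territory.

22:30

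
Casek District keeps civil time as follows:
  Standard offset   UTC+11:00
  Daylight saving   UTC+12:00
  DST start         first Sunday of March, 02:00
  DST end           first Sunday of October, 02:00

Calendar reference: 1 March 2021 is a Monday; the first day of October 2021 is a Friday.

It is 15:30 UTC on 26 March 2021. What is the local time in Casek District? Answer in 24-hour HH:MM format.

03:30

1 March 2021 is a Monday, so the first Sunday is March 7.
1 October 2021 is a Friday, so the first Sunday is October 3.
At the standard offset (UTC+11:00), 15:30 UTC + 11h = 02:30 Casek District standard time (rolling into the next day, 27 March 2021).
Daylight saving runs 7 March – 3 October; the standard-time date in Casek District, 27 March 2021, is inside that window, so Casek District is at UTC+12:00.
15:30 UTC + 12h = 03:30 local (rolling into the next day, 27 March 2021).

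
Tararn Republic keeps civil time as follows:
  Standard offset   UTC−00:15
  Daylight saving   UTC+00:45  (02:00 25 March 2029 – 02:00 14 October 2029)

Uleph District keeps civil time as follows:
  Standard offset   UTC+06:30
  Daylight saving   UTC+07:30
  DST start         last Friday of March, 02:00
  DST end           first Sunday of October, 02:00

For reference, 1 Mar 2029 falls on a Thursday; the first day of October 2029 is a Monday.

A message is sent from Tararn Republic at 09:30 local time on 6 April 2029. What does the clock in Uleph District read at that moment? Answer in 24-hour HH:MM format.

16:15

6 April 2029 falls between 25 March and 14 October, so daylight saving is in effect and Tararn Republic is at UTC+00:45.
09:30 Tararn Republic − 0h45m = 08:45 UTC.
1 March 2029 is a Thursday, so Fridays fall on 2, 9, 16, 23, 30; the last is March 30.
1 October 2029 is a Monday, so the first Sunday is October 7.
At the standard offset (UTC+06:30), 08:45 UTC + 6h30m = 15:15 Uleph District standard time.
The standard-time date in Uleph District, 6 April 2029, lies within the daylight-saving period (30 March – 7 October), so Uleph District is on daylight time, UTC+07:30.
08:45 UTC + 7h30m = 16:15 Uleph District.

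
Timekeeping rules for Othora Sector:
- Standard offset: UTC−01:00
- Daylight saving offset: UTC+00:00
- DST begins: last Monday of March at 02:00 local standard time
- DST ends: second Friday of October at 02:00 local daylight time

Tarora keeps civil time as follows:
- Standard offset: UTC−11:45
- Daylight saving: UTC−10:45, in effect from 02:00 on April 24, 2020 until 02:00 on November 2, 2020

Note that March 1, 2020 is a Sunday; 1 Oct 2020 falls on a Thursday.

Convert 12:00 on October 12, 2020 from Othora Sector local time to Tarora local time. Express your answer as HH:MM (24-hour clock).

02:15

1 March 2020 is a Sunday, so Mondays fall on 2, 9, 16, 23, 30; the last is March 30.
1 October 2020 is a Thursday, so the first Friday is October 2 and the second is October 9.
Daylight saving runs 30 March – 9 October; October 12, 2020 is outside that window, so Othora Sector is on standard time at UTC−01:00.
12:00 Othora Sector + 1h = 13:00 UTC.
At the standard offset (UTC−11:45), 13:00 UTC − 11h45m = 01:15 Tarora standard time.
The standard-time date in Tarora, October 12, 2020, lies within the daylight-saving period (24 April – 2 November), so Tarora is on daylight time, UTC−10:45.
13:00 UTC − 10h45m = 02:15 Tarora.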